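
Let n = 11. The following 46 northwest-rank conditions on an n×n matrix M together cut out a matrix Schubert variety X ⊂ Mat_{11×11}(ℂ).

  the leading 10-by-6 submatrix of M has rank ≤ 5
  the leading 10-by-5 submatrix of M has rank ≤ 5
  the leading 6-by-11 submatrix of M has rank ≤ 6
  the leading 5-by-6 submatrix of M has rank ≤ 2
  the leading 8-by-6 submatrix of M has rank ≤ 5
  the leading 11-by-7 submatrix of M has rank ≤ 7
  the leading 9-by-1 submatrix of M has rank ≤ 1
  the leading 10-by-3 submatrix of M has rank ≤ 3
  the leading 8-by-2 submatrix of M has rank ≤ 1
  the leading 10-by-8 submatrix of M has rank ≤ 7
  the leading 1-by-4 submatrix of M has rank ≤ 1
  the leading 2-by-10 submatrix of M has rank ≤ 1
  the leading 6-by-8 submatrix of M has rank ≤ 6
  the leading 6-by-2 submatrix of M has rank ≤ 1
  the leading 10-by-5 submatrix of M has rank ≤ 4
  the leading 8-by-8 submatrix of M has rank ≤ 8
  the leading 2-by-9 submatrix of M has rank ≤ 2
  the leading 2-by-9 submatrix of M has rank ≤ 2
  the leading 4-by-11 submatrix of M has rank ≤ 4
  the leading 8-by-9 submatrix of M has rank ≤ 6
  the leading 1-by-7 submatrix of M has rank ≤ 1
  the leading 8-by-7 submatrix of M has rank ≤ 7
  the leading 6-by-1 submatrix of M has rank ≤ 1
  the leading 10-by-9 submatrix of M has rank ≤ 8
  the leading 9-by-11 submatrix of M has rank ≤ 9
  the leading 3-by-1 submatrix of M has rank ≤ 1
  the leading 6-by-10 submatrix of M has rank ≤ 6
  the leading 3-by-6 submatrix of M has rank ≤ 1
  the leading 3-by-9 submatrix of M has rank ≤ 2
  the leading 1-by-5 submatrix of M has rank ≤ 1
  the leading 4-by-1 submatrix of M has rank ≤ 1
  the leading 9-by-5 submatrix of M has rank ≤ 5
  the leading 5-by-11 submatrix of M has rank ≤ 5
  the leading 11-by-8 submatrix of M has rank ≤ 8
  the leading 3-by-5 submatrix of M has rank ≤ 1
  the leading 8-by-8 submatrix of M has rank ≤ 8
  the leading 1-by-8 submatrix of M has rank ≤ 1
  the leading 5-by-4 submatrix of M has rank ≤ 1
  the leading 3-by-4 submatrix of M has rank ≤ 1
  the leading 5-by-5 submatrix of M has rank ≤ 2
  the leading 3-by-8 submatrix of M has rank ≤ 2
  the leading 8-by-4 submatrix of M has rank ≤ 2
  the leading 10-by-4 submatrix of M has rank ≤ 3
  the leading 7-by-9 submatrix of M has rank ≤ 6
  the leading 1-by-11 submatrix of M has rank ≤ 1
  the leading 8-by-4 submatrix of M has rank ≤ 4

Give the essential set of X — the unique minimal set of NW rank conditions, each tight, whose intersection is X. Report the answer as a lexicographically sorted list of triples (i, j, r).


Recovering R(i,j) via the rank-extension bound from the 46 conditions:

  1 1 1 1 1 1 1 1 1 1 1
  1 1 1 1 1 1 1 1 1 1 2
  1 1 1 1 1 1 2 2 2 2 3
  1 1 1 1 2 2 3 3 3 3 4
  1 1 1 1 2 2 3 4 4 4 5
  1 1 2 2 3 3 4 5 5 5 6
  1 1 2 2 3 4 5 6 6 6 7
  1 1 2 2 3 4 5 6 6 7 8
  1 2 3 3 4 5 6 7 7 8 9
  1 2 3 3 4 5 6 7 8 9 10
  1 2 3 4 5 6 7 8 9 10 11

so w = (1, 11, 7, 5, 8, 3, 6, 10, 2, 9, 4).

|D(w)|=28, |Ess(w)|=8:

[(2, 10, 1), (3, 6, 1), (5, 4, 1), (5, 6, 2), (8, 2, 1), (8, 4, 2), (8, 9, 6), (10, 4, 3)]


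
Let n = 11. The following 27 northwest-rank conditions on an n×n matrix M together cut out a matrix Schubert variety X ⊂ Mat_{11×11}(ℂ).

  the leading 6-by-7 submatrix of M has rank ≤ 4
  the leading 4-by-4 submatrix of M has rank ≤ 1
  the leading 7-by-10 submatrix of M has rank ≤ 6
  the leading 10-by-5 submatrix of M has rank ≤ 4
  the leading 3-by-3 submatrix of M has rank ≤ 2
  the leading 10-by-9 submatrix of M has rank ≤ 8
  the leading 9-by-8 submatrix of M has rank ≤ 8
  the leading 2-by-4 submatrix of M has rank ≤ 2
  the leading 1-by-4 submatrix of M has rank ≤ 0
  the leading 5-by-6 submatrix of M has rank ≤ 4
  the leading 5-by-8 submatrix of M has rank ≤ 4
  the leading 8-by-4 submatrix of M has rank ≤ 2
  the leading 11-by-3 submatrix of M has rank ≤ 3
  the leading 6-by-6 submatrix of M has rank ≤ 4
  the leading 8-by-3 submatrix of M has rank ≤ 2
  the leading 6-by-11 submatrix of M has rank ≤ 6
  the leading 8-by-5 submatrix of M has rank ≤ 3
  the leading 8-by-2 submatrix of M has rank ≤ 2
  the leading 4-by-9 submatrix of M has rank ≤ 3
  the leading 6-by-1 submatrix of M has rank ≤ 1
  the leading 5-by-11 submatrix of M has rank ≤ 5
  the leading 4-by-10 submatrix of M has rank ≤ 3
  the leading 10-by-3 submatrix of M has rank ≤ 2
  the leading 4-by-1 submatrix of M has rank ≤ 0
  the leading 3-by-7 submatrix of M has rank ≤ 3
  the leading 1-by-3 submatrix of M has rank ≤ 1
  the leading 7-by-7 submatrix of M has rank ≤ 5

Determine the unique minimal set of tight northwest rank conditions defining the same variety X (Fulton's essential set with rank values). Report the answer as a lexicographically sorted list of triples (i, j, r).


Propagating the 27 rank bounds to every northwest block:

  i=1: 0, 0, 0, 0, 1, 1, 1, 1, 1, 1, 1
  i=2: 0, 1, 1, 1, 2, 2, 2, 2, 2, 2, 2
  i=3: 0, 1, 1, 1, 2, 3, 3, 3, 3, 3, 3
  i=4: 0, 1, 1, 1, 2, 3, 3, 3, 3, 3, 4
  i=5: 1, 2, 2, 2, 3, 4, 4, 4, 4, 4, 5
  i=6: 1, 2, 2, 2, 3, 4, 4, 5, 5, 5, 6
  i=7: 1, 2, 2, 2, 3, 4, 5, 6, 6, 6, 7
  i=8: 1, 2, 2, 2, 3, 4, 5, 6, 7, 7, 8
  i=9: 1, 2, 2, 3, 4, 5, 6, 7, 8, 8, 9
  i=10: 1, 2, 2, 3, 4, 5, 6, 7, 8, 9, 10
  i=11: 1, 2, 3, 4, 5, 6, 7, 8, 9, 10, 11

so w = (5, 2, 6, 11, 1, 8, 7, 9, 4, 10, 3).

Fulton essential set (7 of the 24 Rothe cells):

[(1, 4, 0), (4, 1, 0), (4, 4, 1), (4, 10, 3), (6, 7, 4), (8, 4, 2), (10, 3, 2)]


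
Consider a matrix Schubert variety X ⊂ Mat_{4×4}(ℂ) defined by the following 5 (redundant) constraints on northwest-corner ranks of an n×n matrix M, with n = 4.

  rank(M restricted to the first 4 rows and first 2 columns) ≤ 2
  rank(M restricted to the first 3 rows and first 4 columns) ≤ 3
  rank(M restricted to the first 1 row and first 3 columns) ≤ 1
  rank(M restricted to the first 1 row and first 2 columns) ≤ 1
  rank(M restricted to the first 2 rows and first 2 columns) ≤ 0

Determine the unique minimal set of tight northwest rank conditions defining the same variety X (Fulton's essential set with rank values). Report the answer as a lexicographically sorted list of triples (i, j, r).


Rank table r_w(4×4) implied by the 5 constraints:

  0, 0, 1, 1
  0, 0, 1, 2
  1, 1, 2, 3
  1, 2, 3, 4

the unique w with this rank table is (3, 4, 1, 2).

|D(w)|=4, |Ess(w)|=1:

[(2, 2, 0)]


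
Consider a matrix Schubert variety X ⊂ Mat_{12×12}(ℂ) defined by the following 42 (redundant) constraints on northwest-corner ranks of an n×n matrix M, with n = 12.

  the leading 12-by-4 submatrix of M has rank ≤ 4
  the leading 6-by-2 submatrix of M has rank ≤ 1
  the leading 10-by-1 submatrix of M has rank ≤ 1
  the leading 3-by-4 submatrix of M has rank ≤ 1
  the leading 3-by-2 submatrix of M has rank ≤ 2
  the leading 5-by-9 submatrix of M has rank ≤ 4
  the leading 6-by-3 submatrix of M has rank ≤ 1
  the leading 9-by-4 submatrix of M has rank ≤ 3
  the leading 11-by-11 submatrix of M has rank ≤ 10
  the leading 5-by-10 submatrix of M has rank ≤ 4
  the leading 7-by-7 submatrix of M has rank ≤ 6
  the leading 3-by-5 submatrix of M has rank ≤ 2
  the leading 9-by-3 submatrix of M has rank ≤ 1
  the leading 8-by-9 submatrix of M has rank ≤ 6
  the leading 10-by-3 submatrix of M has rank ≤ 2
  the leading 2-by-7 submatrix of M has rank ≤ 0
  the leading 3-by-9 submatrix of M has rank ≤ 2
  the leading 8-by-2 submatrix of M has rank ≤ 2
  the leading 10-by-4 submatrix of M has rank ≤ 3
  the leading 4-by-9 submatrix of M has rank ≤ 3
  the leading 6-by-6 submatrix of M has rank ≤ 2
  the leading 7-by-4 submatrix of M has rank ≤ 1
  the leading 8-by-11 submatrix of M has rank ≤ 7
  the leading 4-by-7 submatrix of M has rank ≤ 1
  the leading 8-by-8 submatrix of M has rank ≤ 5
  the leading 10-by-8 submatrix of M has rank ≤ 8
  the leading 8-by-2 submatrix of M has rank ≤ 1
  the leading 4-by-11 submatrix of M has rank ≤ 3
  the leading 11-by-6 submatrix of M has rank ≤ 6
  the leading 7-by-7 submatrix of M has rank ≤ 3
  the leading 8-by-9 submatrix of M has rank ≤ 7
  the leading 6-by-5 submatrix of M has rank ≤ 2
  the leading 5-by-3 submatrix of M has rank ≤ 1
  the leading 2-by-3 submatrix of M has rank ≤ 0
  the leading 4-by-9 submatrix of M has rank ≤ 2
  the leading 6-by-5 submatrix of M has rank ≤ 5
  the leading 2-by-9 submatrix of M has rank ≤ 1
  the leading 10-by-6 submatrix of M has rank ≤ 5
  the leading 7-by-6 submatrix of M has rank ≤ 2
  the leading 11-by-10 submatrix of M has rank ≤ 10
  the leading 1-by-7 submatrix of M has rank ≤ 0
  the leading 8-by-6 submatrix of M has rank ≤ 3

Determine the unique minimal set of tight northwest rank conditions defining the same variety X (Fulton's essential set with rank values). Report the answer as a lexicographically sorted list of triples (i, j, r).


Rank table r_w(12×12) implied by the 42 constraints:

  i=1: 0, 0, 0, 0, 0, 0, 0, 1, 1, 1, 1, 1
  i=2: 0, 0, 0, 0, 0, 0, 0, 1, 1, 2, 2, 2
  i=3: 1, 1, 1, 1, 1, 1, 1, 2, 2, 3, 3, 3
  i=4: 1, 1, 1, 1, 1, 1, 1, 2, 2, 3, 3, 4
  i=5: 1, 1, 1, 1, 2, 2, 2, 3, 3, 4, 4, 5
  i=6: 1, 1, 1, 1, 2, 2, 3, 4, 4, 5, 5, 6
  i=7: 1, 1, 1, 1, 2, 2, 3, 4, 5, 6, 6, 7
  i=8: 1, 1, 1, 2, 3, 3, 4, 5, 6, 7, 7, 8
  i=9: 1, 1, 1, 2, 3, 4, 5, 6, 7, 8, 8, 9
  i=10: 1, 2, 2, 3, 4, 5, 6, 7, 8, 9, 9, 10
  i=11: 1, 2, 3, 4, 5, 6, 7, 8, 9, 10, 10, 11
  i=12: 1, 2, 3, 4, 5, 6, 7, 8, 9, 10, 11, 12

reading off 1-entries of Δ²R: w = (8, 10, 1, 12, 5, 7, 9, 4, 6, 2, 3, 11).

Rothe diagram D(w) (38 cells), 8 SE-corners (essential conditions):

[(2, 7, 0), (2, 9, 1), (4, 7, 1), (4, 9, 2), (4, 11, 3), (7, 4, 1), (7, 6, 2), (9, 3, 1)]


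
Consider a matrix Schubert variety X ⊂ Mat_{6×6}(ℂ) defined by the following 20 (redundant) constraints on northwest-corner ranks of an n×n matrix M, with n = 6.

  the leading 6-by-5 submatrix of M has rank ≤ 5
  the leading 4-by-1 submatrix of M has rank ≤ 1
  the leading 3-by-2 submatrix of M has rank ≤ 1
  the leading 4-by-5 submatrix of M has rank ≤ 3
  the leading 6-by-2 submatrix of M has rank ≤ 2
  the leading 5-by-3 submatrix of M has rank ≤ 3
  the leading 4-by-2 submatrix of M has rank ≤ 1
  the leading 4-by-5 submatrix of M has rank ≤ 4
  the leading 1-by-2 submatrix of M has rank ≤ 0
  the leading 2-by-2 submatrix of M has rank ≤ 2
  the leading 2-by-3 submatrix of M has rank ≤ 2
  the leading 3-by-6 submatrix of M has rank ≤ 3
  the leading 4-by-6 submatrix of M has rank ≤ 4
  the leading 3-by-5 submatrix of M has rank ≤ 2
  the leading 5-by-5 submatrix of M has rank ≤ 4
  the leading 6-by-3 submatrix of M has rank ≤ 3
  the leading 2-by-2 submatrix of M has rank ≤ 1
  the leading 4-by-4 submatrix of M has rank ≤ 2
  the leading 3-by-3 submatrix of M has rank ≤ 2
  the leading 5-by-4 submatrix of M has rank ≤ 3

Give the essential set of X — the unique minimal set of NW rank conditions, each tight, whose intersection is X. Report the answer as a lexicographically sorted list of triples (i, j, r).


Rank table r_w(6×6) implied by the 20 constraints:

  row 1: 0, 0, 1, 1, 1, 1
  row 2: 1, 1, 2, 2, 2, 2
  row 3: 1, 1, 2, 2, 2, 3
  row 4: 1, 1, 2, 2, 3, 4
  row 5: 1, 2, 3, 3, 4, 5
  row 6: 1, 2, 3, 4, 5, 6

the unique w with this rank table is (3, 1, 6, 5, 2, 4).

ℓ(w)=7; the 4 essential cells (i,j,r):

[(1, 2, 0), (3, 5, 2), (4, 2, 1), (4, 4, 2)]


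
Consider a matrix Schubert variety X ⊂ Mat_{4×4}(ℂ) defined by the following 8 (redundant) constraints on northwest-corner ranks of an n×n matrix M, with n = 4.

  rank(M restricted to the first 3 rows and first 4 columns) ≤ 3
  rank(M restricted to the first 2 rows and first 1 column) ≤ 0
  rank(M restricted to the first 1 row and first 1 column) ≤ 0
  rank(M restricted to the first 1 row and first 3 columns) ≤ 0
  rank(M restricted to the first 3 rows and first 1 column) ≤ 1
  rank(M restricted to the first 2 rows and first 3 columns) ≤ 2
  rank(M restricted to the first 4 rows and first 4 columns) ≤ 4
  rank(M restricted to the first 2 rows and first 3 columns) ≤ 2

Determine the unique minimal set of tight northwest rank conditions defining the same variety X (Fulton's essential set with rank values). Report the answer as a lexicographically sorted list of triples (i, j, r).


The tightest implied rank at each (i,j), from the 8 conditions:

  R[1]: 0  0  0  1
  R[2]: 0  1  1  2
  R[3]: 1  2  2  3
  R[4]: 1  2  3  4

hence w(1..4) = (4, 2, 1, 3).

D(w) has 4 cells with 2 SE-corners; essential set:

[(1, 3, 0), (2, 1, 0)]


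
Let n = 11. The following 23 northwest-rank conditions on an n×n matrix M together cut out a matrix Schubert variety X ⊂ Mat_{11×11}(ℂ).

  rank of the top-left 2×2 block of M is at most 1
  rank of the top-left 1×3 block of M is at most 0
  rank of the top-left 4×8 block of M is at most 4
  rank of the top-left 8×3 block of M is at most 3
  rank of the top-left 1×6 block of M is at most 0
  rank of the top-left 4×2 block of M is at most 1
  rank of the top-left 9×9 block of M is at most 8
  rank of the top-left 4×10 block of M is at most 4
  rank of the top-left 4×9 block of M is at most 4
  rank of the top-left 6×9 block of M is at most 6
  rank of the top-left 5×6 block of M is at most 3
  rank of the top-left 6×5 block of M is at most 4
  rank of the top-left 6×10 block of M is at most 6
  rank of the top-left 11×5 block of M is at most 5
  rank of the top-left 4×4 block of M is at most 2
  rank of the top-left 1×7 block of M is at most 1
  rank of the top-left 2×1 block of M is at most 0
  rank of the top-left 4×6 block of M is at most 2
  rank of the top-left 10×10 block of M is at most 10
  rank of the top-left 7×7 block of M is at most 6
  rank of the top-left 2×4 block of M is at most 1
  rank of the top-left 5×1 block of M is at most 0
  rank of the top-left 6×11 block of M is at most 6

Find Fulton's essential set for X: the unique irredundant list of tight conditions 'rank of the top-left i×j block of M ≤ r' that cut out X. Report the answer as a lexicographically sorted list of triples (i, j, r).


Rank table r_w(11×11) implied by the 23 constraints:

  0 0 0 0 0 0 1 1 1 1 1
  0 1 1 1 1 1 2 2 2 2 2
  0 1 2 2 2 2 3 3 3 3 3
  0 1 2 2 2 2 3 4 4 4 4
  0 1 2 3 3 3 4 5 5 5 5
  1 2 3 4 4 4 5 6 6 6 6
  1 2 3 4 5 5 6 7 7 7 7
  1 2 3 4 5 6 7 8 8 8 8
  1 2 3 4 5 6 7 8 8 9 9
  1 2 3 4 5 6 7 8 9 10 10
  1 2 3 4 5 6 7 8 9 10 11

reading off 1-entries of Δ²R: w = (7, 2, 3, 8, 4, 1, 5, 6, 10, 9, 11).

Fulton essential set (4 of the 14 Rothe cells):

[(1, 6, 0), (4, 6, 2), (5, 1, 0), (9, 9, 8)]


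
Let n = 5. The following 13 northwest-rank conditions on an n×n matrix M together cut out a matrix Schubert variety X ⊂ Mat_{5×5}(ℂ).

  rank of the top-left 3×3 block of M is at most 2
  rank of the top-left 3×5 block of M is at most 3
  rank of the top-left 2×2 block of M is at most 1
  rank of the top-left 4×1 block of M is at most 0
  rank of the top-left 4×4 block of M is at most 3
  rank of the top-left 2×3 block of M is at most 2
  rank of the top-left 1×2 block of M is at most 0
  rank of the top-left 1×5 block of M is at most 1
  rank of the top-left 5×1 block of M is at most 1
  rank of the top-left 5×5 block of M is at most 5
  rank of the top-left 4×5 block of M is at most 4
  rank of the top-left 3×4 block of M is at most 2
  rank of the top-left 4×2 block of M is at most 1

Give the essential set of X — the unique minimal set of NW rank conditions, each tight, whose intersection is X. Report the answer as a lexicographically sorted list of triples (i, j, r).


Rank table r_w(5×5) implied by the 13 constraints:

  0 | 0 | 1 | 1 | 1
  0 | 1 | 2 | 2 | 2
  0 | 1 | 2 | 2 | 3
  0 | 1 | 2 | 3 | 4
  1 | 2 | 3 | 4 | 5

so w = (3, 2, 5, 4, 1).

3 SE-corners of the 6-cell Rothe diagram give Ess(w):

[(1, 2, 0), (3, 4, 2), (4, 1, 0)]


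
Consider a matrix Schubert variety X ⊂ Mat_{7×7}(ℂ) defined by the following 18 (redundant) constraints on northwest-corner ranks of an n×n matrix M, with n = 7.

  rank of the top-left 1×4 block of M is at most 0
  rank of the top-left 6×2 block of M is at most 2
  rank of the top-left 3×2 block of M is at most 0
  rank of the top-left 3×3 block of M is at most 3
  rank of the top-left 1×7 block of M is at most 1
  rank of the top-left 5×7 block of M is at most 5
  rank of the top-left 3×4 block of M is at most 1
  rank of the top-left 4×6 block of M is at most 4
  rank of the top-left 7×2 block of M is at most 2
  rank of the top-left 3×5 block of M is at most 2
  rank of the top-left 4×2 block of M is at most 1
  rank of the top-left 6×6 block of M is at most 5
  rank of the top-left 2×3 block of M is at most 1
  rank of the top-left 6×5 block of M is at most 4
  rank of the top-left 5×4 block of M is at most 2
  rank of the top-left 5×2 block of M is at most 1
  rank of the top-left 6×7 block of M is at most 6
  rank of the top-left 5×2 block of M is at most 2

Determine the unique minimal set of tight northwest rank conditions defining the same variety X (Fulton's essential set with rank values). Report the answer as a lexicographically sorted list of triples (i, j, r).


Computing R[i][j] = min implied NW-rank bound (n=7, 18 conditions):

  i=1: 0 0 0 0 1 1 1
  i=2: 0 0 1 1 2 2 2
  i=3: 0 0 1 1 2 3 3
  i=4: 1 1 2 2 3 4 4
  i=5: 1 1 2 2 3 4 5
  i=6: 1 2 3 3 4 5 6
  i=7: 1 2 3 4 5 6 7

giving w = (5, 3, 6, 1, 7, 2, 4) via Δ²R.

Fulton essential set (5 of the 11 Rothe cells):

[(1, 4, 0), (3, 2, 0), (3, 4, 1), (5, 2, 1), (5, 4, 2)]


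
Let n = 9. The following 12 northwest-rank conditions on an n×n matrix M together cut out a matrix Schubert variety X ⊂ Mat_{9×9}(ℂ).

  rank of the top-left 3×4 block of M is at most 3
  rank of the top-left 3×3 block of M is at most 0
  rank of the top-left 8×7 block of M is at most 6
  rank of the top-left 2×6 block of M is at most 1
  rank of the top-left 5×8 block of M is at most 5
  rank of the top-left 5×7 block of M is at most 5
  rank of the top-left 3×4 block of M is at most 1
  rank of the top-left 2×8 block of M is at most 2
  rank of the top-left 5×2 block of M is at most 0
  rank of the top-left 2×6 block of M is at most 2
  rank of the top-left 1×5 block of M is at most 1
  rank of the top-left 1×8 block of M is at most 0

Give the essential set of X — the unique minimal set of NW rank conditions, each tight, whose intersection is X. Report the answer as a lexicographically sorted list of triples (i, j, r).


Propagating the 12 rank bounds to every northwest block:

  i=1: 0  0  0  0  0  0  0  0  1
  i=2: 0  0  0  1  1  1  1  1  2
  i=3: 0  0  0  1  2  2  2  2  3
  i=4: 0  0  1  2  3  3  3  3  4
  i=5: 0  0  1  2  3  4  4  4  5
  i=6: 1  1  2  3  4  5  5  5  6
  i=7: 1  2  3  4  5  6  6  6  7
  i=8: 1  2  3  4  5  6  6  7  8
  i=9: 1  2  3  4  5  6  7  8  9

second differences of R give the permutation w = (9, 4, 5, 3, 6, 1, 2, 8, 7).

|D(w)|=19, |Ess(w)|=4:

[(1, 8, 0), (3, 3, 0), (5, 2, 0), (8, 7, 6)]


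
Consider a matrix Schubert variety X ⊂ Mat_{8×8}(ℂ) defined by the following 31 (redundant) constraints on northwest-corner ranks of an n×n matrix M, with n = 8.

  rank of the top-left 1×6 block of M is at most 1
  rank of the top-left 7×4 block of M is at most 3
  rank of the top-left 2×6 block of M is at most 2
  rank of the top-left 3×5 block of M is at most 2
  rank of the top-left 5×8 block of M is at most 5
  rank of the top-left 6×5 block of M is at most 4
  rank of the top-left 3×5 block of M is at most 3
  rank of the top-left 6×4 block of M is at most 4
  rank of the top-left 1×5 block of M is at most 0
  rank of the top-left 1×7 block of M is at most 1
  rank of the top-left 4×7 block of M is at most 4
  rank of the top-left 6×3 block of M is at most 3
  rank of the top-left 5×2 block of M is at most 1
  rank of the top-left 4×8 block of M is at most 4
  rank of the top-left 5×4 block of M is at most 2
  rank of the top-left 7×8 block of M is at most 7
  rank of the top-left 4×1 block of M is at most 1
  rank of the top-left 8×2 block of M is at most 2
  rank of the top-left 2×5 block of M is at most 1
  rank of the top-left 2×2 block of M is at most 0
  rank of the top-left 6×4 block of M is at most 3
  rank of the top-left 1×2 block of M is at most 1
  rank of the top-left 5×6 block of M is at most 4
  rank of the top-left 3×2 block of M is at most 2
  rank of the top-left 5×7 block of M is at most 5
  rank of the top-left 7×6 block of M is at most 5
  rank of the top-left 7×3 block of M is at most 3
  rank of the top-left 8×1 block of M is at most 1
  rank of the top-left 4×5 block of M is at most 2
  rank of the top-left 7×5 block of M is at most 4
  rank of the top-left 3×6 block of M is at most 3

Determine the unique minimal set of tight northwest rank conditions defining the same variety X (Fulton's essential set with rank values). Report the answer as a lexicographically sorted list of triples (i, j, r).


Reconstructing r_w from the 31 given conditions:

  0  0  0  0  0  1  1  1
  0  0  1  1  1  2  2  2
  1  1  2  2  2  3  3  3
  1  1  2  2  2  3  4  4
  1  1  2  2  3  4  5  5
  1  2  3  3  4  5  6  6
  1  2  3  3  4  5  6  7
  1  2  3  4  5  6  7  8

giving w = (6, 3, 1, 7, 5, 2, 8, 4) via Δ²R.

D(w) has 13 cells with 6 SE-corners; essential set:

[(1, 5, 0), (2, 2, 0), (4, 5, 2), (5, 2, 1), (5, 4, 2), (7, 4, 3)]


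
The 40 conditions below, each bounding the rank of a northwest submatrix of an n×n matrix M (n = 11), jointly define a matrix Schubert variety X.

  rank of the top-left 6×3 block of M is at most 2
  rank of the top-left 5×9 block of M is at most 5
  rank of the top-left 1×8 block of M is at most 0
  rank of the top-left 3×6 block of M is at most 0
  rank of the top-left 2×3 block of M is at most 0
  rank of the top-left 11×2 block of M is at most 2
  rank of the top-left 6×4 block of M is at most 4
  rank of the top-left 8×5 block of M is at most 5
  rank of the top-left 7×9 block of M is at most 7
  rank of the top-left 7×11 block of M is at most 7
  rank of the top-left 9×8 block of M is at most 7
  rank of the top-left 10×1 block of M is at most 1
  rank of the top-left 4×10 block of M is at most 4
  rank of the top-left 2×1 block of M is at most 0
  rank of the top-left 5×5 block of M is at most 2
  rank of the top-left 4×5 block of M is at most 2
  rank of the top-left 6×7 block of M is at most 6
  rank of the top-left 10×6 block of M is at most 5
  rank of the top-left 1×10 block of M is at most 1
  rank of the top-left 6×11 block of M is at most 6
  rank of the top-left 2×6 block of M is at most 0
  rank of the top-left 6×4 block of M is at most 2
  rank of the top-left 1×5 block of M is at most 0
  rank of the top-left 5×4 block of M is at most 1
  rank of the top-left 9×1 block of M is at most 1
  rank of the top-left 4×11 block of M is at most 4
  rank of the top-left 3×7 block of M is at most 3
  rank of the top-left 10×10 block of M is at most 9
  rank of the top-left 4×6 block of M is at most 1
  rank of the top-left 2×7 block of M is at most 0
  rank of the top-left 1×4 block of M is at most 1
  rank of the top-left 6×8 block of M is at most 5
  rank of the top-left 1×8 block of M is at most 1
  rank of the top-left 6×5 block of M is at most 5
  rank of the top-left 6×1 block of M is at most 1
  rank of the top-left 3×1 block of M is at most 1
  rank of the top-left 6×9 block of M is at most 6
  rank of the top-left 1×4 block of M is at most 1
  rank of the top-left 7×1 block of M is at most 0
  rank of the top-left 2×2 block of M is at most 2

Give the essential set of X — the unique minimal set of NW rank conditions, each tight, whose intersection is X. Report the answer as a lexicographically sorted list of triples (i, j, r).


The tightest implied rank at each (i,j), from the 40 conditions:

  R[1]: 0 | 0 | 0 | 0 | 0 | 0 | 0 | 0 | 1 | 1 | 1
  R[2]: 0 | 0 | 0 | 0 | 0 | 0 | 0 | 1 | 2 | 2 | 2
  R[3]: 0 | 0 | 0 | 0 | 0 | 0 | 1 | 2 | 3 | 3 | 3
  R[4]: 0 | 1 | 1 | 1 | 1 | 1 | 2 | 3 | 4 | 4 | 4
  R[5]: 0 | 1 | 1 | 1 | 2 | 2 | 3 | 4 | 5 | 5 | 5
  R[6]: 0 | 1 | 2 | 2 | 3 | 3 | 4 | 5 | 6 | 6 | 6
  R[7]: 0 | 1 | 2 | 3 | 4 | 4 | 5 | 6 | 7 | 7 | 7
  R[8]: 1 | 2 | 3 | 4 | 5 | 5 | 6 | 7 | 8 | 8 | 8
  R[9]: 1 | 2 | 3 | 4 | 5 | 5 | 6 | 7 | 8 | 9 | 9
  R[10]: 1 | 2 | 3 | 4 | 5 | 5 | 6 | 7 | 8 | 9 | 10
  R[11]: 1 | 2 | 3 | 4 | 5 | 6 | 7 | 8 | 9 | 10 | 11

second differences of R give the permutation w = (9, 8, 7, 2, 5, 3, 4, 1, 10, 11, 6).

6 SE-corners of the 29-cell Rothe diagram give Ess(w):

[(1, 8, 0), (2, 7, 0), (3, 6, 0), (5, 4, 1), (7, 1, 0), (10, 6, 5)]


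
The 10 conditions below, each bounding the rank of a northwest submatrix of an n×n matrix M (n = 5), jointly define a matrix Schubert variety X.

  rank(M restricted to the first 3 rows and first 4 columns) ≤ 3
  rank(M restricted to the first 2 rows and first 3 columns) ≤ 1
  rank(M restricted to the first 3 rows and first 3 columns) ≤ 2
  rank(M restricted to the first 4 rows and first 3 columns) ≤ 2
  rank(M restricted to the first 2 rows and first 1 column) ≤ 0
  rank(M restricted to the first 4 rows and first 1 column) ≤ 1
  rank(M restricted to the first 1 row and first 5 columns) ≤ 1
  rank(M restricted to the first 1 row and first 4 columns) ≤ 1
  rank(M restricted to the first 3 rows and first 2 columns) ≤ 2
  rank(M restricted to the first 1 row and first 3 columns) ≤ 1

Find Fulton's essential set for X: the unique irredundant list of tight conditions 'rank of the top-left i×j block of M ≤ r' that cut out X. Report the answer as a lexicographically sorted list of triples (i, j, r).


Recovering R(i,j) via the rank-extension bound from the 10 conditions:

  0 1 1 1 1
  0 1 1 2 2
  1 2 2 3 3
  1 2 2 3 4
  1 2 3 4 5

so w = (2, 4, 1, 5, 3).

Fulton essential set (3 of the 4 Rothe cells):

[(2, 1, 0), (2, 3, 1), (4, 3, 2)]


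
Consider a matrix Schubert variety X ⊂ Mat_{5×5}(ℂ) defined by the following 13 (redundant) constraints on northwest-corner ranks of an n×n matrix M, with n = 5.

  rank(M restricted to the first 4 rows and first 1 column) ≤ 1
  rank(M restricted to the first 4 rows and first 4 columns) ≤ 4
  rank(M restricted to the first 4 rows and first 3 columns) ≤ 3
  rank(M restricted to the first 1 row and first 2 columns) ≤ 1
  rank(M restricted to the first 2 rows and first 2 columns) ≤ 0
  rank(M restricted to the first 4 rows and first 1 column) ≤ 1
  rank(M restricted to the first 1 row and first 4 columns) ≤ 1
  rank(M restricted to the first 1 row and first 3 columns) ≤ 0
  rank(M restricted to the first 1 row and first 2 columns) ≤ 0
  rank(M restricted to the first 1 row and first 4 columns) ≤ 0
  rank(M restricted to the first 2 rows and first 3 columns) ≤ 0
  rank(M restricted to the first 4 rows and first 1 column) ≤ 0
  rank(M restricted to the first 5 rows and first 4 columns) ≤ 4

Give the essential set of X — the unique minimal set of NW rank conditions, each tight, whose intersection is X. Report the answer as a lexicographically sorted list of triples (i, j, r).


The tightest implied rank at each (i,j), from the 13 conditions:

  R[1]: 0 | 0 | 0 | 0 | 1
  R[2]: 0 | 0 | 0 | 1 | 2
  R[3]: 0 | 1 | 1 | 2 | 3
  R[4]: 0 | 1 | 2 | 3 | 4
  R[5]: 1 | 2 | 3 | 4 | 5

giving w = (5, 4, 2, 3, 1) via Δ²R.

3 SE-corners of the 9-cell Rothe diagram give Ess(w):

[(1, 4, 0), (2, 3, 0), (4, 1, 0)]


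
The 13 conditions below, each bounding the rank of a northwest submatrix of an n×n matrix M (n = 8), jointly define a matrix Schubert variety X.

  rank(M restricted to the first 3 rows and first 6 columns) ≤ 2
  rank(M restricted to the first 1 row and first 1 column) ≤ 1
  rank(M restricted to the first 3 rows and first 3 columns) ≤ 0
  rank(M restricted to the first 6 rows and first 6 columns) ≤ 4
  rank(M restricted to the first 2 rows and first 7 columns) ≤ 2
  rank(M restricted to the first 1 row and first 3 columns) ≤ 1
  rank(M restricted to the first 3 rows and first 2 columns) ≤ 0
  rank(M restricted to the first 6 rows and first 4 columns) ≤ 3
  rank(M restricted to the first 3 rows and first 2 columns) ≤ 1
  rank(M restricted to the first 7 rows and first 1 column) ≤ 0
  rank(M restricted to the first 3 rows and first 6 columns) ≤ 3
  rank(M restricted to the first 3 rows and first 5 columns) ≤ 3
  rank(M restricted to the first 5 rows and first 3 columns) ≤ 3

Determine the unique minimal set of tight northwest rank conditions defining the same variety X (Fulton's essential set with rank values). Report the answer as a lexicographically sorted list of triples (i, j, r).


The tightest implied rank at each (i,j), from the 13 conditions:

  0, 0, 0, 1, 1, 1, 1, 1
  0, 0, 0, 1, 2, 2, 2, 2
  0, 0, 0, 1, 2, 2, 3, 3
  0, 1, 1, 2, 3, 3, 4, 4
  0, 1, 2, 3, 4, 4, 5, 5
  0, 1, 2, 3, 4, 4, 5, 6
  0, 1, 2, 3, 4, 5, 6, 7
  1, 2, 3, 4, 5, 6, 7, 8

the unique w with this rank table is (4, 5, 7, 2, 3, 8, 6, 1).

Rothe diagram D(w) (15 cells), 4 SE-corners (essential conditions):

[(3, 3, 0), (3, 6, 2), (6, 6, 4), (7, 1, 0)]


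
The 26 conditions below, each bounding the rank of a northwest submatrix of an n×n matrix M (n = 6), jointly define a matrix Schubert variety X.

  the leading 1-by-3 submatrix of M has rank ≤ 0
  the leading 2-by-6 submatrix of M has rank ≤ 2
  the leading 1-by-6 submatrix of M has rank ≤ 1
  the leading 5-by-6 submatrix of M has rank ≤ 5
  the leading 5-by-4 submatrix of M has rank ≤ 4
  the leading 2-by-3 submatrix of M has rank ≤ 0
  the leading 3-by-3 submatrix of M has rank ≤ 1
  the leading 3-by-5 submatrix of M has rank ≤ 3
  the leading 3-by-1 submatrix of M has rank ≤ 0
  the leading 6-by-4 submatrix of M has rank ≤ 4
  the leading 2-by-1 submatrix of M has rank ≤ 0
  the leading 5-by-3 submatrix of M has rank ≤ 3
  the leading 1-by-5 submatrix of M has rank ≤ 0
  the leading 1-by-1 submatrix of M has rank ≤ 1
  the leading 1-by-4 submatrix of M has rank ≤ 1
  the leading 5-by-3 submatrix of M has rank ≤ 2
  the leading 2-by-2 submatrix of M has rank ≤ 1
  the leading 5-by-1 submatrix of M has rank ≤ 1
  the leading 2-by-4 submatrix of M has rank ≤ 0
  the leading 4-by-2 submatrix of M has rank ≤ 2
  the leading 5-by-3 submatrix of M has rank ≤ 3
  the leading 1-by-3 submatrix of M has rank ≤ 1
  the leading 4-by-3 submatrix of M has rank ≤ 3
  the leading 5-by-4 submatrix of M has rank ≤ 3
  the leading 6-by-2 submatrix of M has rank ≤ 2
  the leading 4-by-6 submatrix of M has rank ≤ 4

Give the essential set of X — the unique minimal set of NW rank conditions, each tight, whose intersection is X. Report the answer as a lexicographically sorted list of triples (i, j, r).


The tightest implied rank at each (i,j), from the 26 conditions:

  R[1]: 0 0 0 0 0 1
  R[2]: 0 0 0 0 1 2
  R[3]: 0 1 1 1 2 3
  R[4]: 1 2 2 2 3 4
  R[5]: 1 2 2 3 4 5
  R[6]: 1 2 3 4 5 6

so w = (6, 5, 2, 1, 4, 3).

|D(w)|=11, |Ess(w)|=4:

[(1, 5, 0), (2, 4, 0), (3, 1, 0), (5, 3, 2)]


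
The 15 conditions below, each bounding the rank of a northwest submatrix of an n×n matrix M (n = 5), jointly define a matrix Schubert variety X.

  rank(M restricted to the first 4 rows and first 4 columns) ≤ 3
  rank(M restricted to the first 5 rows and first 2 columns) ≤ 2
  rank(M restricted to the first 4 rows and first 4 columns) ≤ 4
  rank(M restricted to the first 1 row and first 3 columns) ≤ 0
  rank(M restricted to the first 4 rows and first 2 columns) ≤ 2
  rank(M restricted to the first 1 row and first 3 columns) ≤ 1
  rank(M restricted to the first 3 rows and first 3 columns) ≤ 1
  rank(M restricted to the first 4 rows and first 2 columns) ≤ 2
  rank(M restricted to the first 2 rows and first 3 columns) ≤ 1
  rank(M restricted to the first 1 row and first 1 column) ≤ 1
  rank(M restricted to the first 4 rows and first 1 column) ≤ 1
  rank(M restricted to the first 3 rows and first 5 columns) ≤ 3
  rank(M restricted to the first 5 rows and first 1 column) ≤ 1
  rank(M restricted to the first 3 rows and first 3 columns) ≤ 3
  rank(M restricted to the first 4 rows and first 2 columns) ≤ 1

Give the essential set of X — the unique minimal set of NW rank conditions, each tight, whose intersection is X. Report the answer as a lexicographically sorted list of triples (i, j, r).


Computing R[i][j] = min implied NW-rank bound (n=5, 15 conditions):

  i=1: 0 0 0 1 1
  i=2: 1 1 1 2 2
  i=3: 1 1 1 2 3
  i=4: 1 1 2 3 4
  i=5: 1 2 3 4 5

the unique w with this rank table is (4, 1, 5, 3, 2).

3 SE-corners of the 6-cell Rothe diagram give Ess(w):

[(1, 3, 0), (3, 3, 1), (4, 2, 1)]


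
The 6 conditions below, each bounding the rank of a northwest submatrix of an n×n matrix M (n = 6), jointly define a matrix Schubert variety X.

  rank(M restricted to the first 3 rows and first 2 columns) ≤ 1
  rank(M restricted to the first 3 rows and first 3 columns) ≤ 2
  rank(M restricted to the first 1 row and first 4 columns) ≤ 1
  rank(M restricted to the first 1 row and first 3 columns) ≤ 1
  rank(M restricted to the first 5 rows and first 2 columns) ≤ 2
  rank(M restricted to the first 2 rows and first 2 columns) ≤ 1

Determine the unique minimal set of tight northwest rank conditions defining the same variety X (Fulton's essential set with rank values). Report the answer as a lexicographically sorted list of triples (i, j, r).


Recovering R(i,j) via the rank-extension bound from the 6 conditions:

  1, 1, 1, 1, 1, 1
  1, 1, 2, 2, 2, 2
  1, 1, 2, 3, 3, 3
  1, 2, 3, 4, 4, 4
  1, 2, 3, 4, 5, 5
  1, 2, 3, 4, 5, 6

giving w = (1, 3, 4, 2, 5, 6) via Δ²R.

1 SE-corner of the 2-cell Rothe diagram gives Ess(w):

[(3, 2, 1)]


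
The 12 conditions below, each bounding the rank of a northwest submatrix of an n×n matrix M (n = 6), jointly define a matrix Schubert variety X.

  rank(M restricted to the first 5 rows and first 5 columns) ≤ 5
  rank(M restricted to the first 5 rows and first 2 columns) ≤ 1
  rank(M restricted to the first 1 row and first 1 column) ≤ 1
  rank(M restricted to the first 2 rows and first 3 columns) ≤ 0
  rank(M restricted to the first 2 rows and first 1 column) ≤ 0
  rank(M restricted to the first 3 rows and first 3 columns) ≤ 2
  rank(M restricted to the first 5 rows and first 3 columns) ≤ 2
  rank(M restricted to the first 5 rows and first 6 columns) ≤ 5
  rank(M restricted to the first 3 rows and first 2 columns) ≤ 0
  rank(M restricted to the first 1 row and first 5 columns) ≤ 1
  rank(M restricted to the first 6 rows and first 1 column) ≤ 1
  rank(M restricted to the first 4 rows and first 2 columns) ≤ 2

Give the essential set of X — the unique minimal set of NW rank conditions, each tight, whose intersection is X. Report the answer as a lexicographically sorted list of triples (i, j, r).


The tightest implied rank at each (i,j), from the 12 conditions:

  0, 0, 0, 1, 1, 1
  0, 0, 0, 1, 2, 2
  0, 0, 1, 2, 3, 3
  1, 1, 2, 3, 4, 4
  1, 1, 2, 3, 4, 5
  1, 2, 3, 4, 5, 6

giving w = (4, 5, 3, 1, 6, 2) via Δ²R.

3 SE-corners of the 9-cell Rothe diagram give Ess(w):

[(2, 3, 0), (3, 2, 0), (5, 2, 1)]


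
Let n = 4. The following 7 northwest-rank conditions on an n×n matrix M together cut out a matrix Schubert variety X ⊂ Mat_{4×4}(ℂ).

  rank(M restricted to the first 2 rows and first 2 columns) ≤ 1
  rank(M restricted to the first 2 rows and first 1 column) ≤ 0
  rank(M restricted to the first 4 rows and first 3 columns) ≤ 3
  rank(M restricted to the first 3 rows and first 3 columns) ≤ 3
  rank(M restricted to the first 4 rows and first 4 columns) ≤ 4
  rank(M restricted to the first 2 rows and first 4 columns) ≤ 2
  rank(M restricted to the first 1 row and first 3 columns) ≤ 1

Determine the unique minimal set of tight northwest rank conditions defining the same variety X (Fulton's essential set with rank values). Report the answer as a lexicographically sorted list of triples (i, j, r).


The tightest implied rank at each (i,j), from the 7 conditions:

  row 1: 0 | 1 | 1 | 1
  row 2: 0 | 1 | 2 | 2
  row 3: 1 | 2 | 3 | 3
  row 4: 1 | 2 | 3 | 4

the unique w with this rank table is (2, 3, 1, 4).

ℓ(w)=2; the 1 essential cell (i,j,r):

[(2, 1, 0)]


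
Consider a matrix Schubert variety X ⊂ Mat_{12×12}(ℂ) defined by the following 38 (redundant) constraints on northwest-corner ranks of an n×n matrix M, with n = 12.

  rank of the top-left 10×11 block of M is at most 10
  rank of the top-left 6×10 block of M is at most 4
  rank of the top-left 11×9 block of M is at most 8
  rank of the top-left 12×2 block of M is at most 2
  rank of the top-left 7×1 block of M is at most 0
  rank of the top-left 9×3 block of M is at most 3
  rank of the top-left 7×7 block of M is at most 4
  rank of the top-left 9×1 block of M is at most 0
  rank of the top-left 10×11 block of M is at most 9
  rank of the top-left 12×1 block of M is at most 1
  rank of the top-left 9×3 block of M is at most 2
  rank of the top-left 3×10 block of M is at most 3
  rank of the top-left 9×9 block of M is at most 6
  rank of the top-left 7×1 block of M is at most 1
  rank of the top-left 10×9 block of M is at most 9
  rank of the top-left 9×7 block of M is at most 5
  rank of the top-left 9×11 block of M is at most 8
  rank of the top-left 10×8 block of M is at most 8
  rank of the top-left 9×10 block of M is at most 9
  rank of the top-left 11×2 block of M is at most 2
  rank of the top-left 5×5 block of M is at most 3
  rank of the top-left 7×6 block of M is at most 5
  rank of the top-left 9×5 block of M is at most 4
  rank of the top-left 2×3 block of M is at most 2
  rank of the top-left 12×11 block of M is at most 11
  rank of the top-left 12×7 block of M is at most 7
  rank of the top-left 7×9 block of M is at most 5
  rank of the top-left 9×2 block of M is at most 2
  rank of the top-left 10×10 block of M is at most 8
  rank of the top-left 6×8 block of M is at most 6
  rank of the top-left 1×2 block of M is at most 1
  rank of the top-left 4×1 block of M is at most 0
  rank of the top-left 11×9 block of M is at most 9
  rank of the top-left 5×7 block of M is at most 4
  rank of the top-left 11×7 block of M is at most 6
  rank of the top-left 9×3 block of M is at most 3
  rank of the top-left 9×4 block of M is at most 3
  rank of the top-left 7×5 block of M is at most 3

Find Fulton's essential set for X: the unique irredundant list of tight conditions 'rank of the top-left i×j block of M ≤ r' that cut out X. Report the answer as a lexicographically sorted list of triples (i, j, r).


Propagating the 38 rank bounds to every northwest block:

  i=1: 0  1  1  1  1  1  1  1  1  1  1  1
  i=2: 0  1  2  2  2  2  2  2  2  2  2  2
  i=3: 0  1  2  3  3  3  3  3  3  3  3  3
  i=4: 0  1  2  3  3  4  4  4  4  4  4  4
  i=5: 0  1  2  3  3  4  4  4  4  4  5  5
  i=6: 0  1  2  3  3  4  4  4  4  4  5  6
  i=7: 0  1  2  3  3  4  4  5  5  5  6  7
  i=8: 0  1  2  3  4  5  5  6  6  6  7  8
  i=9: 0  1  2  3  4  5  5  6  6  7  8  9
  i=10: 1  2  3  4  5  6  6  7  7  8  9  10
  i=11: 1  2  3  4  5  6  6  7  8  9  10  11
  i=12: 1  2  3  4  5  6  7  8  9  10  11  12

second differences of R give the permutation w = (2, 3, 4, 6, 11, 12, 8, 5, 10, 1, 9, 7).

Rothe diagram D(w) (25 cells), 7 SE-corners (essential conditions):

[(6, 10, 4), (7, 5, 3), (7, 7, 4), (9, 1, 0), (9, 7, 5), (9, 9, 6), (11, 7, 6)]


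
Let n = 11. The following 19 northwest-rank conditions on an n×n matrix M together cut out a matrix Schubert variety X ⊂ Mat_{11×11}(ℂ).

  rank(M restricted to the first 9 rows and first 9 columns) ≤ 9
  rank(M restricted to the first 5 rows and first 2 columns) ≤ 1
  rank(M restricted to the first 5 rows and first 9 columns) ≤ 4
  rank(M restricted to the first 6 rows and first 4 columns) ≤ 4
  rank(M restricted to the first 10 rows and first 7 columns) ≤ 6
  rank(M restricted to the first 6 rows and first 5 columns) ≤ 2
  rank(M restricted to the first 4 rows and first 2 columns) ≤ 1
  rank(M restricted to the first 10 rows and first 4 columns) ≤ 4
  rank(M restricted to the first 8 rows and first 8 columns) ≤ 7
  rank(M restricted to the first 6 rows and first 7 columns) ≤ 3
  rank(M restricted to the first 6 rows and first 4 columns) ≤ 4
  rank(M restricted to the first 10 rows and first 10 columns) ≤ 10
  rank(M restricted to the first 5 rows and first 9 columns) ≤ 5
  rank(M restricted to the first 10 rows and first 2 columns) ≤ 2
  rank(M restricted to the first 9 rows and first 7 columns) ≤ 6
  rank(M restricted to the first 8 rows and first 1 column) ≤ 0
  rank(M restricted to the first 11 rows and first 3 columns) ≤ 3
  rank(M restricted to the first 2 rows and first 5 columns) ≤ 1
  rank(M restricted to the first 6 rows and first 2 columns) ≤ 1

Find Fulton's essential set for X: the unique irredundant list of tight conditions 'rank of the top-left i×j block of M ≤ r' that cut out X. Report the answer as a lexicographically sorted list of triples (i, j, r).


Reconstructing r_w from the 19 given conditions:

  row 1: 0 | 1 | 1 | 1 | 1 | 1 | 1 | 1 | 1 | 1 | 1
  row 2: 0 | 1 | 1 | 1 | 1 | 2 | 2 | 2 | 2 | 2 | 2
  row 3: 0 | 1 | 2 | 2 | 2 | 3 | 3 | 3 | 3 | 3 | 3
  row 4: 0 | 1 | 2 | 2 | 2 | 3 | 3 | 4 | 4 | 4 | 4
  row 5: 0 | 1 | 2 | 2 | 2 | 3 | 3 | 4 | 4 | 5 | 5
  row 6: 0 | 1 | 2 | 2 | 2 | 3 | 3 | 4 | 5 | 6 | 6
  row 7: 0 | 1 | 2 | 3 | 3 | 4 | 4 | 5 | 6 | 7 | 7
  row 8: 0 | 1 | 2 | 3 | 4 | 5 | 5 | 6 | 7 | 8 | 8
  row 9: 1 | 2 | 3 | 4 | 5 | 6 | 6 | 7 | 8 | 9 | 9
  row 10: 1 | 2 | 3 | 4 | 5 | 6 | 6 | 7 | 8 | 9 | 10
  row 11: 1 | 2 | 3 | 4 | 5 | 6 | 7 | 8 | 9 | 10 | 11

so w = (2, 6, 3, 8, 10, 9, 4, 5, 1, 11, 7).

Fulton essential set (6 of the 22 Rothe cells):

[(2, 5, 1), (5, 9, 4), (6, 5, 2), (6, 7, 3), (8, 1, 0), (10, 7, 6)]
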